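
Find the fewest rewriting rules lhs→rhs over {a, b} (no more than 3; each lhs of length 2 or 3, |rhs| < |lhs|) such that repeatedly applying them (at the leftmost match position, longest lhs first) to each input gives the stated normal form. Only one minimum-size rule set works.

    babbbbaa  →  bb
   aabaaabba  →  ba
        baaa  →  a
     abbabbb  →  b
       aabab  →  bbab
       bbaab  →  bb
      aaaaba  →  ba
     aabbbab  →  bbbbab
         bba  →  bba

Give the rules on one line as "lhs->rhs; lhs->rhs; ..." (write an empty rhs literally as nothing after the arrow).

  | babbbbaa => bbbaa => bb
  | aabaaabba => bbaaabba => babba => ba
  | baaa => a
  | abbabbb => abbb => b

aa->b; abb->; baa->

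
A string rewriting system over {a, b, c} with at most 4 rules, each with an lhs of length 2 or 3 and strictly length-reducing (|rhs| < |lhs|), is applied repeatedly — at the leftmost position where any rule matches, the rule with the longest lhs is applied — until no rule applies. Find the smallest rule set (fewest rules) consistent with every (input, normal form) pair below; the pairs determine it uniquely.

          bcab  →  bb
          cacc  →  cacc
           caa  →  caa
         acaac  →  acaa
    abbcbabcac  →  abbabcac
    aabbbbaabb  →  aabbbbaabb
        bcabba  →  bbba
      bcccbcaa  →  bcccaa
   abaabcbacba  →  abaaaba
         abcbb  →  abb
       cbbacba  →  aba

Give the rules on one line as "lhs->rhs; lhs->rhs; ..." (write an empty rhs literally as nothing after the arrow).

aac->aa; bac->a; cab->b; cb->

  | bcab => bb
  | cacc
  | caa
  | acaac => acaa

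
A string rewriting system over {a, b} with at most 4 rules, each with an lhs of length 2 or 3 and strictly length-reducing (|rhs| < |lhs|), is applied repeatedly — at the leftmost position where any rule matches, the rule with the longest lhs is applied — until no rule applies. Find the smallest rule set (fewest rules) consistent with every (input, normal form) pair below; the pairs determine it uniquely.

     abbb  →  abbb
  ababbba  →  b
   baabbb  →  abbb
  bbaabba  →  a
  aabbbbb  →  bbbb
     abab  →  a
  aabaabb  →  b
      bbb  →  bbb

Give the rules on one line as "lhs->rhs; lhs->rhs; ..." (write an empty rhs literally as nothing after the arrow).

aa->b; aab->; ba->; bab->ba

  | abbb
  | ababbba => ababba => ababa => abaa => aa => b
  | baabbb => abbb
  | bbaabba => babba => baba => baa => a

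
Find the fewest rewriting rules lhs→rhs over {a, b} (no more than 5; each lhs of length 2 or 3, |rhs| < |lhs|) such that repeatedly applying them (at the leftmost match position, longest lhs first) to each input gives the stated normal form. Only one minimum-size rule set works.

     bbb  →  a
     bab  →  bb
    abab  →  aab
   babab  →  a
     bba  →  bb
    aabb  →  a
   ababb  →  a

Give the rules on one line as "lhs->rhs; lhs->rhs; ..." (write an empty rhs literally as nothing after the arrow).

aba->aa; abb->; ba->b; bbb->a

  | bbb => a
  | bab => bb
  | abab => aab
  | babab => bbab => bbb => a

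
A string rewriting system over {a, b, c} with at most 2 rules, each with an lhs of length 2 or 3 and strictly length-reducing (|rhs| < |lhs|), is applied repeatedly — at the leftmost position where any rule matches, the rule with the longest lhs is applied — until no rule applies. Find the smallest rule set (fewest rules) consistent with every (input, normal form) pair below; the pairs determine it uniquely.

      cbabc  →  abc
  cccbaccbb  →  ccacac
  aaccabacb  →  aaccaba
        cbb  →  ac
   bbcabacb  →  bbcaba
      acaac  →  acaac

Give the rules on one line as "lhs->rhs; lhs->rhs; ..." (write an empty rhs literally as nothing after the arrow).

  | cbabc => abc
  | cccbaccbb => ccaccbb => ccacac
  | aaccabacb => aaccaba
  | cbb => ac

cb->; cbb->ac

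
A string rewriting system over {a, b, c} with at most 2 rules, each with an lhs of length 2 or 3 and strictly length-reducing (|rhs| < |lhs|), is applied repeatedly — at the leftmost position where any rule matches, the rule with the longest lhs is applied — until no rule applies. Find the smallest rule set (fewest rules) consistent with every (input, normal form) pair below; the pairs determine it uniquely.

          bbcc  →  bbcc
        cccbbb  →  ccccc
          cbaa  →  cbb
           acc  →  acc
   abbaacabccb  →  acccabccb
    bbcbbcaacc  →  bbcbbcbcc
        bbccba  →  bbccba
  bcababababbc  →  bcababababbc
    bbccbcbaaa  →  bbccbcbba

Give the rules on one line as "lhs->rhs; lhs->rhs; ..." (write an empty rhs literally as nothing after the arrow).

  | bbcc
  | cccbbb => ccccc
  | cbaa => cbb
  | acc

aa->b; bbb->cc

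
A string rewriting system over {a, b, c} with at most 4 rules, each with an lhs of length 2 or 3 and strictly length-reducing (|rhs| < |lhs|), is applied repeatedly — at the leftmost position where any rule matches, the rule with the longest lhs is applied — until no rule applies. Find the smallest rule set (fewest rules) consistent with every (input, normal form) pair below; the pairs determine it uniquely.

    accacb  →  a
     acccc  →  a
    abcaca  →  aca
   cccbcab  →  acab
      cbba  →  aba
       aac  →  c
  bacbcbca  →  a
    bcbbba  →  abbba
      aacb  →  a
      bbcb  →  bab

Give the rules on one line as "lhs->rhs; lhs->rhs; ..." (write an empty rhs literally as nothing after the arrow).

aa->; bc->a; cb->a; cc->

  | accacb => aacb => cb => a
  | acccc => acc => a
  | abcaca => aaaca => aca
  | cccbcab => cbcab => acab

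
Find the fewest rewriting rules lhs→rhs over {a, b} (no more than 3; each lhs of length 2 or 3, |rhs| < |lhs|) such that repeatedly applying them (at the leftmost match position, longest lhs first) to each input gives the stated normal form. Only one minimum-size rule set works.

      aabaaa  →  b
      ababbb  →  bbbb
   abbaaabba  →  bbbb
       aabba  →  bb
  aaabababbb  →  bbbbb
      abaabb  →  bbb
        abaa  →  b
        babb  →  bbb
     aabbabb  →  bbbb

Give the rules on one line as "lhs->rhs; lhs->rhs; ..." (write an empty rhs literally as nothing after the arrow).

ab->b; ba->b

  | aabaaa => abaaa => baaa => baa => ba => b
  | ababbb => babbb => bbbb
  | abbaaabba => bbaaabba => bbaabba => bbabba => bbbba => bbbb
  | aabba => abba => bba => bb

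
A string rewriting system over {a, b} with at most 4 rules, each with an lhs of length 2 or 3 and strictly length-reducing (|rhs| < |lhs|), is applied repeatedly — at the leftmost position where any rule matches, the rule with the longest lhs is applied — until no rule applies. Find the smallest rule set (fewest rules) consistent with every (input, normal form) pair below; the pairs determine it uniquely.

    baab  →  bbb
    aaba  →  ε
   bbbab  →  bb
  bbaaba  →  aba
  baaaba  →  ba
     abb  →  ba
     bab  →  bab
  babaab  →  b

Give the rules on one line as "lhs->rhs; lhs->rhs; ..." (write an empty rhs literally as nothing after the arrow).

aa->b; abb->ba; bba->

  | baab => bbb
  | aaba => bba => ε
  | bbbab => bb
  | bbaaba => aba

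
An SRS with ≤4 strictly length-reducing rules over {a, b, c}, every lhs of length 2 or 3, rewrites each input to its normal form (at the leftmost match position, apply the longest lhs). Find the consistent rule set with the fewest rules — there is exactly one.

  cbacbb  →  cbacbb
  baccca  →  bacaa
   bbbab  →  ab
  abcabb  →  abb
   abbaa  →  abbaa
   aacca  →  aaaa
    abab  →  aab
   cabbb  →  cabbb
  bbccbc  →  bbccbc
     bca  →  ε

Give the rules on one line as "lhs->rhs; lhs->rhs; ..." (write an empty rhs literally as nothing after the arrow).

  | cbacbb
  | baccca => bacaa
  | bbbab => bbab => bab => ab
  | abcabb => abb

bab->ab; bca->; cca->aa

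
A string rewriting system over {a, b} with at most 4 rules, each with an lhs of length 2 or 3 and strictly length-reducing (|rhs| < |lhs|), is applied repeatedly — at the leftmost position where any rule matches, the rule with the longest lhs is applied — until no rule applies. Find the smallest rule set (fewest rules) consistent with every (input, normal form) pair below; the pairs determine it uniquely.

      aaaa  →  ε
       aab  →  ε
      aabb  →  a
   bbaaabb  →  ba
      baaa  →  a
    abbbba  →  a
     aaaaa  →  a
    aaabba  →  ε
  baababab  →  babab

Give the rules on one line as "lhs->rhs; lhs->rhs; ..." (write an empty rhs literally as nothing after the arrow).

aa->b; baa->; bb->; bbb->a

  | aaaa => baa => ε
  | aab => bb => ε
  | aabb => bbb => a
  | bbaaabb => aaabb => babb => ba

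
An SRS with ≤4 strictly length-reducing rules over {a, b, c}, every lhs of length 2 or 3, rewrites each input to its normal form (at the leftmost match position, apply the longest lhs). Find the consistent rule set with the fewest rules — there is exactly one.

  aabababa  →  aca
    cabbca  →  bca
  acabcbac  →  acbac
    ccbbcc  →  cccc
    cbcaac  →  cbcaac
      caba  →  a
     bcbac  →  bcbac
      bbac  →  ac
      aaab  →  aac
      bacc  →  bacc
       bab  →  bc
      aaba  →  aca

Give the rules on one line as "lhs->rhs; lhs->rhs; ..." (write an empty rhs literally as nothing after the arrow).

  | aabababa => acababa => aaba => aca
  | cabbca => bca
  | acabcbac => acbac
  | ccbbcc => cccc

ab->c; bb->; cab->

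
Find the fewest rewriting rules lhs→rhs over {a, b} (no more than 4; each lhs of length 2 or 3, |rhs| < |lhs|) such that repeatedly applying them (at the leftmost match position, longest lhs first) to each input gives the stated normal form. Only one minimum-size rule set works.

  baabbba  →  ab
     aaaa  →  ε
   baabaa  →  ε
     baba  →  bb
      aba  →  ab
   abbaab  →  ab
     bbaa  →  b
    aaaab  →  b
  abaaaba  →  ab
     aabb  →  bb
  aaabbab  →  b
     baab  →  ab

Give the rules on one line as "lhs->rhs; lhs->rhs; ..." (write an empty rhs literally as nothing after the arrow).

  | baabbba => abbba => aba => ab
  | aaaa => aa => ε
  | baabaa => abaa => aa => ε
  | baba => bba => bb

aa->; abb->a; ba->b; baa->a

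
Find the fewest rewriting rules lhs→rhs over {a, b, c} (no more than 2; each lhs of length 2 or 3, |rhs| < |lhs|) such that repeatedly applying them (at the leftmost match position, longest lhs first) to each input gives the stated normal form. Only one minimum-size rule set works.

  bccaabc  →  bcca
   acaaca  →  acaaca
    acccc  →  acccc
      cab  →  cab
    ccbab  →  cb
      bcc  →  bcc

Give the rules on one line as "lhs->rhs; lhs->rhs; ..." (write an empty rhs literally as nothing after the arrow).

abc->; cba->

  | bccaabc => bcca
  | acaaca
  | acccc
  | cab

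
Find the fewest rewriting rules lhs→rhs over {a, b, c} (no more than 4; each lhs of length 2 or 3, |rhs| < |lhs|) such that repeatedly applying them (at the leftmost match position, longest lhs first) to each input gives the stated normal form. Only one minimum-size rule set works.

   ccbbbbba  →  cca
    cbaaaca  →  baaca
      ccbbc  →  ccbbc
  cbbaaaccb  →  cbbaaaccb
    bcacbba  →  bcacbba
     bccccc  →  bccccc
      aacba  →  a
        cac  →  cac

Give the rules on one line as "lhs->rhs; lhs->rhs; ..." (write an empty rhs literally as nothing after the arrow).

  | ccbbbbba => ccaabba => ccaba => cca
  | cbaaaca => baaca
  | ccbbc
  | cbbaaaccb

ab->; bbb->aa; cba->b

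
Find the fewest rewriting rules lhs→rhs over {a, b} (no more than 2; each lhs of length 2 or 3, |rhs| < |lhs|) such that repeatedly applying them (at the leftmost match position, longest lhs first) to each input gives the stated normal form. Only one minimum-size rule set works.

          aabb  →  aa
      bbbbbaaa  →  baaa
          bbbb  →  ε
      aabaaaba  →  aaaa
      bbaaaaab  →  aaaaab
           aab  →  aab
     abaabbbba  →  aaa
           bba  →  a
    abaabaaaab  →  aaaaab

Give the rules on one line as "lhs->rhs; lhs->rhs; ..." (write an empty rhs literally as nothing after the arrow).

aba->a; bb->

  | aabb => aa
  | bbbbbaaa => bbbaaa => baaa
  | bbbb => bb => ε
  | aabaaaba => aaaaba => aaaa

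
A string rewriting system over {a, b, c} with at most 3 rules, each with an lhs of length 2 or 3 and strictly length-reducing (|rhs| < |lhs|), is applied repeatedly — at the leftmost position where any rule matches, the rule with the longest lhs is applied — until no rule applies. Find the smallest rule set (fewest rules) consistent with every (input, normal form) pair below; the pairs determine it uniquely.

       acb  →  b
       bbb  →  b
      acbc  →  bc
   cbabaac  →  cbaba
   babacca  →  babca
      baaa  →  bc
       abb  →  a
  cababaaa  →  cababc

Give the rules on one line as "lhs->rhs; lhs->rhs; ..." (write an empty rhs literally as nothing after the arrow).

  | acb => b
  | bbb => b
  | acbc => bc
  | cbabaac => cbaba

aaa->c; ac->; bb->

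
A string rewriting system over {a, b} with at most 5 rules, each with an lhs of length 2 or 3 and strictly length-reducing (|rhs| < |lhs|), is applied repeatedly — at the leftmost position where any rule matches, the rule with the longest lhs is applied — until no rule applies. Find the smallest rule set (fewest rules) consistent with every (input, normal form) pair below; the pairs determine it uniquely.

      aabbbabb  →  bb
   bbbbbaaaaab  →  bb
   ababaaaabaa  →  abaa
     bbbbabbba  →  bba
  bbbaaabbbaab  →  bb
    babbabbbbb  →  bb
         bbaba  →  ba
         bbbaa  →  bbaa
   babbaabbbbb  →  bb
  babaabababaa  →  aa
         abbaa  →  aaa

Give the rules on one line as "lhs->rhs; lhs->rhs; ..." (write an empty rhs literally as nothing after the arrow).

aab->bb; abb->a; bab->; bbb->bb

  | aabbbabb => bbbbabb => bbbabb => bbabb => bb
  | bbbbbaaaaab => bbbbaaaaab => bbbaaaaab => bbaaaaab => bbaaabb => bbabbb => bbb => bb
  | ababaaaabaa => aaaaabaa => aaabbaa => abbbaa => abaa
  | bbbbabbba => bbbabbba => bbabbba => bbba => bba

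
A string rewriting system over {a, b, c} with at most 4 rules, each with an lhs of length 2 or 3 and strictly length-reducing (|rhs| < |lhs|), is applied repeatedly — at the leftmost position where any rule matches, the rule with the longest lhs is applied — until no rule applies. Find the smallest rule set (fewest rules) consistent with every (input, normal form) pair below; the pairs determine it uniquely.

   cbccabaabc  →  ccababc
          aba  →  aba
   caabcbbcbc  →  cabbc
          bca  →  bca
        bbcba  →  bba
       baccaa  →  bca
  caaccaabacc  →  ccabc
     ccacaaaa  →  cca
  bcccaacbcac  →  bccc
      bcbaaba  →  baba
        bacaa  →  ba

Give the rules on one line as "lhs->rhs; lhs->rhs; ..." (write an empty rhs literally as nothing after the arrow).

  | cbccabaabc => ccabaabc => ccababc
  | aba
  | caabcbbcbc => cabcbbcbc => cabbcbc => cabbc
  | bca

aa->a; ac->; cb->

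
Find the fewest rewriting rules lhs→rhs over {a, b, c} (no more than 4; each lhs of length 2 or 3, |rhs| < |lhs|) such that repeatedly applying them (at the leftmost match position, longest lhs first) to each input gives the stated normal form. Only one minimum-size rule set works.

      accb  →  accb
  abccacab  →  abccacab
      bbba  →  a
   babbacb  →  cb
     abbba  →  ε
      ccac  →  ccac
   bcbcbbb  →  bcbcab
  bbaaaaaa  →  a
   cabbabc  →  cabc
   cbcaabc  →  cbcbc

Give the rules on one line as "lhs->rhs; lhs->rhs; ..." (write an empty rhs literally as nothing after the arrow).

aa->; ba->; bb->a

  | accb
  | abccacab
  | bbba => aba => a
  | babbacb => bbacb => aacb => cb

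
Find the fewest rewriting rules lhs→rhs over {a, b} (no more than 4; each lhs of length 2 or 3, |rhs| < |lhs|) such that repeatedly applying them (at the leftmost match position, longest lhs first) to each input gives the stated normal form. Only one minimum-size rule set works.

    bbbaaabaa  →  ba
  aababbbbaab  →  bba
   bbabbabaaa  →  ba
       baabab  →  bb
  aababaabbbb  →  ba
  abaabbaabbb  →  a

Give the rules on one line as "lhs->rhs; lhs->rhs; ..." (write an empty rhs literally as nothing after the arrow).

  | bbbaaabaa => baaabaa => baabaa => babaa => ba
  | aababbbbaab => ababbbbaab => bbbbaab => bbaab => bbab => bba
  | bbabbabaaa => bbababaaa => bbbaaa => baaa => baa => ba
  | baabab => babab => bb

aa->a; ab->a; aba->; bbb->b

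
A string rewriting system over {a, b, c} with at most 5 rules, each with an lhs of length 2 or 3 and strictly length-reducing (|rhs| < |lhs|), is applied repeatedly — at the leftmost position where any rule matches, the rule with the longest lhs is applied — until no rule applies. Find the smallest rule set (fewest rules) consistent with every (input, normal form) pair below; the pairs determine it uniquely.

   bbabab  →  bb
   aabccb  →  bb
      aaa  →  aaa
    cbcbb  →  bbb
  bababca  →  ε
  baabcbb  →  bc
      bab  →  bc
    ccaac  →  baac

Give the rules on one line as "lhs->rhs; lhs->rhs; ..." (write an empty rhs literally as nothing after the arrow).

ab->c; bca->; cb->c; cc->b

  | bbabab => bbcab => bb
  | aabccb => acccb => abcb => ccb => bb
  | aaa
  | cbcbb => ccbb => bbb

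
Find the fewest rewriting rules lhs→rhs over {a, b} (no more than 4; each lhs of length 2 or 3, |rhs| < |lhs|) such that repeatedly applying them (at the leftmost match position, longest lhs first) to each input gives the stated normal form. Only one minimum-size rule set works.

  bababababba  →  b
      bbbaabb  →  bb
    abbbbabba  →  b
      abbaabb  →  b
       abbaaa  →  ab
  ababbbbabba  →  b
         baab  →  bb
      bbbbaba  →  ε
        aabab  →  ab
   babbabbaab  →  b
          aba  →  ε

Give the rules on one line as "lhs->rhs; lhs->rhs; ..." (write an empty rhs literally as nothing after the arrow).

aba->; ba->; baa->b; bbb->ba

  | bababababba => babababba => bababba => babba => bba => b
  | bbbaabb => baaabb => babb => bb
  | abbbbabba => abababba => babba => bba => b
  | abbaabb => abbbb => abab => b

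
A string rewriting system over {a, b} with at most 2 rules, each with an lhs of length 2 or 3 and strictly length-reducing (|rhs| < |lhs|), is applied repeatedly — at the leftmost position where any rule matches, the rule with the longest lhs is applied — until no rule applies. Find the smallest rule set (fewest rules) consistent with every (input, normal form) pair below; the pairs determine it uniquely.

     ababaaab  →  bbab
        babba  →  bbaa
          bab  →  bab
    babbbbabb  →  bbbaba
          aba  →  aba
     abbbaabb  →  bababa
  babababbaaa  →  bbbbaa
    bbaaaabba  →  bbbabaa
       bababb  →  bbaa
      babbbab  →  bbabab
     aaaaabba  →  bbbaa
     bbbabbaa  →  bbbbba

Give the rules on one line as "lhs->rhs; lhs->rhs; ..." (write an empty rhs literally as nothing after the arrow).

aaa->ba; abb->ba

  | ababaaab => ababbab => abbaab => baaab => bbab
  | babba => bbaa
  | bab
  | babbbbabb => bbabbabb => bbbaabb => bbbaba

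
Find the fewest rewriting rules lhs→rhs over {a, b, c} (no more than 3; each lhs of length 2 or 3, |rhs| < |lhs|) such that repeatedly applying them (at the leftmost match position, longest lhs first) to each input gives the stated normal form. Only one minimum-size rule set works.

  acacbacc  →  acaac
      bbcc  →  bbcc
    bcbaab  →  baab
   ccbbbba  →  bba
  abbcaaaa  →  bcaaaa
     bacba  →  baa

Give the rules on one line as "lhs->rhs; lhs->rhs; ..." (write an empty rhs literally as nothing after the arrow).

abb->b; acc->ac; cb->

  | acacbacc => acaacc => acaac
  | bbcc
  | bcbaab => baab
  | ccbbbba => cbbba => bba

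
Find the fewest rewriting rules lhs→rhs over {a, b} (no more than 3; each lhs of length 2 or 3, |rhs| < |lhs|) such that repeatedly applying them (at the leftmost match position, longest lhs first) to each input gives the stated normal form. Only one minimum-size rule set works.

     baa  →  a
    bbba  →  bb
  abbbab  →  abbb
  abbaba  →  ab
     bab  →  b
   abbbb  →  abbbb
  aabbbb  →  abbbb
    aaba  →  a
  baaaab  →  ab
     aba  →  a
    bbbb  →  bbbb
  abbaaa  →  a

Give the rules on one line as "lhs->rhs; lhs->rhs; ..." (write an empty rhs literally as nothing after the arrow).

aa->a; ba->

  | baa => a
  | bbba => bb
  | abbbab => abbb
  | abbaba => abba => ab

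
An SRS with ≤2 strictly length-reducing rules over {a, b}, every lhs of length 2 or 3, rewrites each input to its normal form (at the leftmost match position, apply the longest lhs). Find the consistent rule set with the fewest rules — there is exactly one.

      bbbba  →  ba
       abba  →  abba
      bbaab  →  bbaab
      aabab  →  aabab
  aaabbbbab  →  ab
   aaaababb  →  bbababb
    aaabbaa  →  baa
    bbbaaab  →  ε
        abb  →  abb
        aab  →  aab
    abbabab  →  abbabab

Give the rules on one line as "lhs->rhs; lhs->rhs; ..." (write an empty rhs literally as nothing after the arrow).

  | bbbba => ba
  | abba
  | bbaab
  | aabab

aaa->bb; bbb->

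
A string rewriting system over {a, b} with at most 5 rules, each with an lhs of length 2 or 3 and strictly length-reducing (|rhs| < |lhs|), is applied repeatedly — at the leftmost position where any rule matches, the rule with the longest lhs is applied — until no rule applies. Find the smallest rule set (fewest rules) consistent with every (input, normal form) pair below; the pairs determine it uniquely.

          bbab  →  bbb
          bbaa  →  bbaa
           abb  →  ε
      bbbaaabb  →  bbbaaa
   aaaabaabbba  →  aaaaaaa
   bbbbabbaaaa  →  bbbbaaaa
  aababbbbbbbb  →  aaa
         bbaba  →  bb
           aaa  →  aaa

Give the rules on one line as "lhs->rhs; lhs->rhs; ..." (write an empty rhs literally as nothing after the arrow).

aab->aa; ab->b; aba->; abb->

  | bbab => bbb
  | bbaa
  | abb => ε
  | bbbaaabb => bbbaaab => bbbaaa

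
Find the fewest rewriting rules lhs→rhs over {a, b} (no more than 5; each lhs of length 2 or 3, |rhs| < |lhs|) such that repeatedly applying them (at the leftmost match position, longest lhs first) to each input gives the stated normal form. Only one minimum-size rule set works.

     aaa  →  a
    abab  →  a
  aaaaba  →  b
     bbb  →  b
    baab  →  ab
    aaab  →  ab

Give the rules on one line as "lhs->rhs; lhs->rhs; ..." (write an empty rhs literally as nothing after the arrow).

aa->; ba->b; baa->a; bb->

  | aaa => a
  | abab => abb => a
  | aaaaba => aaba => ba => b
  | bbb => b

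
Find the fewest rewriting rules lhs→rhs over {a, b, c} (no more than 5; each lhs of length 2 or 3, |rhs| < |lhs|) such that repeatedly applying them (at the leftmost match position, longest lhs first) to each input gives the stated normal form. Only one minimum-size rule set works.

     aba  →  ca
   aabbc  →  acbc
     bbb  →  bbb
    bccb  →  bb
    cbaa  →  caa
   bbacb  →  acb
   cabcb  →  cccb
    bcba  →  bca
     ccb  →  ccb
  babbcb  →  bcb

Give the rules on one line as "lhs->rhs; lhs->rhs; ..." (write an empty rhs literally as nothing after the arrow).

  | aba => ca
  | aabbc => acbc
  | bbb
  | bccb => bb

ab->c; ba->a; bab->; bcc->b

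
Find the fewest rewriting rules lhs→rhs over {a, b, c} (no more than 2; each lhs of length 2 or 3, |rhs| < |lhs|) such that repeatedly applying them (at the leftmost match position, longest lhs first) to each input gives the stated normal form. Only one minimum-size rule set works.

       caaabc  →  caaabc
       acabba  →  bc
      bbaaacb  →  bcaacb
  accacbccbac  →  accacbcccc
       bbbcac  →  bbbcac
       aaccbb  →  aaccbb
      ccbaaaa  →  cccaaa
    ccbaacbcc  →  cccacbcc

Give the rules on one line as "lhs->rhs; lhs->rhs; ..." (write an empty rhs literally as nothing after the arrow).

  | caaabc
  | acabba => bba => bc
  | bbaaacb => bcaacb
  | accacbccbac => accacbcccc

aca->; ba->c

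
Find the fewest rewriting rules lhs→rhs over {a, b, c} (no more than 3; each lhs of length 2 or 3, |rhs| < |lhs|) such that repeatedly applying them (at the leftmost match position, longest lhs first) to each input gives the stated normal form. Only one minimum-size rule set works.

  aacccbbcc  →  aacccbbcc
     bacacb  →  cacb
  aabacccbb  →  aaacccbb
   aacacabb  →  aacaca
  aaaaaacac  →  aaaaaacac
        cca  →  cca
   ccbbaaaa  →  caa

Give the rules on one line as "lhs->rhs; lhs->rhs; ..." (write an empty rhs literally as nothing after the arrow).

  | aacccbbcc
  | bacacb => cacb
  | aabacccbb => aaacccbb
  | aacacabb => aacacab => aacaca

ab->a; ba->; cba->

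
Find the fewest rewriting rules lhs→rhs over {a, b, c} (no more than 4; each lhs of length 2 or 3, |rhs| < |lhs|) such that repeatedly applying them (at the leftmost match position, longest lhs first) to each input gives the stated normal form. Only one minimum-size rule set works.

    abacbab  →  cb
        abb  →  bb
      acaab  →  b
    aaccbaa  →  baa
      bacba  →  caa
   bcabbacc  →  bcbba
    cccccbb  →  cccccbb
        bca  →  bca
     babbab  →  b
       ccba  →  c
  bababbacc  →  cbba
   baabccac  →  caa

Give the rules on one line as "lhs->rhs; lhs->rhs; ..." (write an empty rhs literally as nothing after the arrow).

  | abacbab => bacbab => babab => caab => cab => cb
  | abb => bb
  | acaab => aaab => aab => ab => b
  | aaccbaa => aacbaa => aabaa => abaa => baa

ab->b; ac->a; bab->ca; cba->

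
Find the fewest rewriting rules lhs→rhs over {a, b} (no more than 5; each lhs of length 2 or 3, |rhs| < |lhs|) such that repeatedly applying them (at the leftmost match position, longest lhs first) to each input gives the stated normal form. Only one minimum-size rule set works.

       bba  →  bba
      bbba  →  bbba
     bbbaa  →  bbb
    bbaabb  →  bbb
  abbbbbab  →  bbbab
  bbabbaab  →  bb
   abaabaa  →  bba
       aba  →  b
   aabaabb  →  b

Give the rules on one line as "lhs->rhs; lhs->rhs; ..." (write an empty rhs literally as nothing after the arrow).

aa->; aab->; aba->b; abb->

  | bba
  | bbba
  | bbbaa => bbb
  | bbaabb => bbb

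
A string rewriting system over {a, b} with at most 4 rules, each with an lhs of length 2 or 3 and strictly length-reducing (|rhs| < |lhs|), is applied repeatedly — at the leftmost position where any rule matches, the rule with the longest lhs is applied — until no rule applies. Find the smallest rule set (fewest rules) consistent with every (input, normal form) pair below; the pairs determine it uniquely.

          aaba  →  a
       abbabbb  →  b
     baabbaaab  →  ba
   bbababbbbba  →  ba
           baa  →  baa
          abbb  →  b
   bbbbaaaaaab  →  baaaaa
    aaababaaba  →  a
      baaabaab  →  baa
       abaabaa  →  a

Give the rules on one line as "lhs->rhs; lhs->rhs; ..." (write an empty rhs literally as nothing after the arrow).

  | aaba => a
  | abbabbb => babbb => bbb => bb => b
  | baabbaaab => babaaab => baab => ba
  | bbababbbbba => bababbbbba => bbbbbba => bbbbba => bbbba => bbba => bba => ba

ab->; aba->; bb->b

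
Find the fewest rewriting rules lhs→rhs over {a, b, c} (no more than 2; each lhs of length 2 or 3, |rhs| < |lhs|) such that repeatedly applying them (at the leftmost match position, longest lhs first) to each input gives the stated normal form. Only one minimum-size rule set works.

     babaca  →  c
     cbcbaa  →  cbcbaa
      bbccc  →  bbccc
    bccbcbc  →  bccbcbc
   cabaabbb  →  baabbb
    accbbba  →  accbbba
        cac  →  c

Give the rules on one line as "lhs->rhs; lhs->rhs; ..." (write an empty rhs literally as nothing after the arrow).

bab->cc; ca->

  | babaca => ccaca => cca => c
  | cbcbaa
  | bbccc
  | bccbcbc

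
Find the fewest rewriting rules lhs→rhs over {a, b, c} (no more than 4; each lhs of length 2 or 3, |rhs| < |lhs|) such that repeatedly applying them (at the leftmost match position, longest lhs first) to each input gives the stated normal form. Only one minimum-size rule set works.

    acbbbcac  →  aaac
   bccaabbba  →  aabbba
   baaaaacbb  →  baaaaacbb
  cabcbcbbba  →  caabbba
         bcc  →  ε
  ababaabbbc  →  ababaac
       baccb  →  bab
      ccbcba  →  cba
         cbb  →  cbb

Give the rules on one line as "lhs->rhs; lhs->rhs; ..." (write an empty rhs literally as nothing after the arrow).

  | acbbbcac => acbbcac => acbcac => aaac
  | bccaabbba => ccaabbba => aabbba
  | baaaaacbb
  | cabcbcbbba => cacbcbbba => caabbba

bc->c; cbc->a; cc->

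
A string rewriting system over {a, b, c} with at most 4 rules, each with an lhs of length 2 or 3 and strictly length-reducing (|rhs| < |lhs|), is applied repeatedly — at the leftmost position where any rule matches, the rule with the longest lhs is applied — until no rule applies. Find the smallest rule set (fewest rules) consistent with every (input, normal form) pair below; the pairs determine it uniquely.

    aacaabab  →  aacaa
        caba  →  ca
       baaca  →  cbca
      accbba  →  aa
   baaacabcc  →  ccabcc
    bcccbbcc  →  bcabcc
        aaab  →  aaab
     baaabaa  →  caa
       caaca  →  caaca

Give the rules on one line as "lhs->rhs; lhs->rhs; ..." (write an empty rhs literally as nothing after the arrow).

  | aacaabab => aacaa
  | caba => ca
  | baaca => cbca
  | accbba => aaba => aa

ba->; baa->cb; bab->; ccb->a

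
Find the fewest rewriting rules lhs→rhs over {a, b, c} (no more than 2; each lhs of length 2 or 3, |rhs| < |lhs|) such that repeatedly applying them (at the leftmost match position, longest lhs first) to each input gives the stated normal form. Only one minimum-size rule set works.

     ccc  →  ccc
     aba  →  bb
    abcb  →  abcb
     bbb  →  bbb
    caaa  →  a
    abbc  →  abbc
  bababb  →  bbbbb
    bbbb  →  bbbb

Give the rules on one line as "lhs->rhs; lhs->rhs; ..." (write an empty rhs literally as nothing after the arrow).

  | ccc
  | aba => bb
  | abcb
  | bbb

aba->bb; caa->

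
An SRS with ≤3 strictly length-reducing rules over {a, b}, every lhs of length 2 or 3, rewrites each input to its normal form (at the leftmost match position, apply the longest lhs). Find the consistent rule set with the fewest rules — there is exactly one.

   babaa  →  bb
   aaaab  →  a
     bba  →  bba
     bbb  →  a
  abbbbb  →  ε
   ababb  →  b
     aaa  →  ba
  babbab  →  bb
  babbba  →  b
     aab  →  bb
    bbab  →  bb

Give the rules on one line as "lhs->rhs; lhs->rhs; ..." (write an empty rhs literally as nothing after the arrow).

aa->b; ab->; bbb->a

  | babaa => baa => bb
  | aaaab => baab => bbb => a
  | bba
  | bbb => a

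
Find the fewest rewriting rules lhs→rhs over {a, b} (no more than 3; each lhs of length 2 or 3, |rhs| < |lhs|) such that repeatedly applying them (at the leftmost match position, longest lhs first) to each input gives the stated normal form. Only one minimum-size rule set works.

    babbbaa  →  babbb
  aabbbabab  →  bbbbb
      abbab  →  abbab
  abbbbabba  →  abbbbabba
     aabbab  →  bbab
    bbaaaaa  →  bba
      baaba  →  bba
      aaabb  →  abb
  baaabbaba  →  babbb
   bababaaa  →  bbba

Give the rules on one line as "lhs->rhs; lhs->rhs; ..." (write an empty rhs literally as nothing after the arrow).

aa->; aba->b

  | babbbaa => babbb
  | aabbbabab => bbbabab => bbbbb
  | abbab
  | abbbbabba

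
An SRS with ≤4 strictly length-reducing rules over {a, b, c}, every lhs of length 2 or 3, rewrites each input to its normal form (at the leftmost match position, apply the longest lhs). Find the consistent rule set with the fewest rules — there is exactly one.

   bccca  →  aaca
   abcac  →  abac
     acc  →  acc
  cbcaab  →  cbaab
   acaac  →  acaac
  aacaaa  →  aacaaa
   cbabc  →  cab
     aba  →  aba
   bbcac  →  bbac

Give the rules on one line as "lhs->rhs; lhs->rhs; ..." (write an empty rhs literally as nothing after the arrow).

  | bccca => aaca
  | abcac => abac
  | acc
  | cbcaab => cbaab

bab->ab; bc->b; bcc->aa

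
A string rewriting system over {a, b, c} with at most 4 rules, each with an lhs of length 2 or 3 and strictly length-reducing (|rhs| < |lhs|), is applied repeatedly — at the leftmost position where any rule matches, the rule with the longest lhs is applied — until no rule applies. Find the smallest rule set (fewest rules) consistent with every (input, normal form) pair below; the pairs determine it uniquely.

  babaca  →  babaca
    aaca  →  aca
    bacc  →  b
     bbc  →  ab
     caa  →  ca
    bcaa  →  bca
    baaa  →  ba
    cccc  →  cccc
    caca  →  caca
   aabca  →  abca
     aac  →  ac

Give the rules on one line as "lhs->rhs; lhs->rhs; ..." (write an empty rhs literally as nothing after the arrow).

aa->a; acc->; bbc->ab

  | babaca
  | aaca => aca
  | bacc => b
  | bbc => ab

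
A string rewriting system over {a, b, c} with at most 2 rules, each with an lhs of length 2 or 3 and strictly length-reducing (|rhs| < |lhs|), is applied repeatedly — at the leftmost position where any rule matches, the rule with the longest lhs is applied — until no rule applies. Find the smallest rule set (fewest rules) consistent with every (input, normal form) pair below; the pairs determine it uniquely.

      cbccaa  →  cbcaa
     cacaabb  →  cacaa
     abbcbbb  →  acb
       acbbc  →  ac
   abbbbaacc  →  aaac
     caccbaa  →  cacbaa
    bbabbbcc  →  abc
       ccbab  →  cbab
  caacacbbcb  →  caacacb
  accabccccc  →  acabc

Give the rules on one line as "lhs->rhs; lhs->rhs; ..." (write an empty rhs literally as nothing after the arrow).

bb->; cc->c

  | cbccaa => cbcaa
  | cacaabb => cacaa
  | abbcbbb => acbbb => acb
  | acbbc => acc => ac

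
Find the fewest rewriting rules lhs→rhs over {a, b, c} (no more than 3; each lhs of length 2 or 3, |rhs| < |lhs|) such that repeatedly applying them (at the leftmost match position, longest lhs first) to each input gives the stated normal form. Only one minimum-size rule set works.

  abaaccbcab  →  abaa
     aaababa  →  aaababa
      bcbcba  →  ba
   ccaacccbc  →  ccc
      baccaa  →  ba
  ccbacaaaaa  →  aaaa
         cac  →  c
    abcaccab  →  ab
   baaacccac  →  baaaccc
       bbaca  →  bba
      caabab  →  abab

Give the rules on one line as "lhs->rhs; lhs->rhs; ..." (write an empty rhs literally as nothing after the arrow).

ca->; cb->

  | abaaccbcab => abaaccab => abaacb => abaa
  | aaababa
  | bcbcba => bcba => ba
  | ccaacccbc => cacccbc => cccbc => ccc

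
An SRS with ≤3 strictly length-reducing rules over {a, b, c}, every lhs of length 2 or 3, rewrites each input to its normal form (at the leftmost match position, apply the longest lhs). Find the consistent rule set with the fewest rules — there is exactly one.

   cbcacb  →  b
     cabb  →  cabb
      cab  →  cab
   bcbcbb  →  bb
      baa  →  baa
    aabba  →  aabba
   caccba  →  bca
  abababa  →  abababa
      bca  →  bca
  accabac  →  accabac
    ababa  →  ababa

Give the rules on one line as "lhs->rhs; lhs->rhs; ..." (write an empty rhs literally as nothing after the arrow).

cac->bc; cb->

  | cbcacb => cacb => bcb => b
  | cabb
  | cab
  | bcbcbb => bcbb => bb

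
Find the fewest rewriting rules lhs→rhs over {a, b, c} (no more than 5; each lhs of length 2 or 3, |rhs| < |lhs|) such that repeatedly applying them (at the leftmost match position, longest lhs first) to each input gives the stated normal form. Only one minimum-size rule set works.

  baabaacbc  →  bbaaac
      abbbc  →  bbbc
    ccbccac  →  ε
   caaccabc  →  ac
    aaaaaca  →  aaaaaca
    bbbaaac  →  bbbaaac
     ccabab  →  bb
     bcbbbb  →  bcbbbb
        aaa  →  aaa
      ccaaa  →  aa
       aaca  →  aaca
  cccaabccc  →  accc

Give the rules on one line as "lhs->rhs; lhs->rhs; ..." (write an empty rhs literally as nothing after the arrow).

ab->b; cac->; cbc->ac; cca->

  | baabaacbc => babaacbc => bbaacbc => bbaaac
  | abbbc => bbbc
  | ccbccac => caccac => cac => ε
  | caaccabc => caabc => cabc => cbc => ac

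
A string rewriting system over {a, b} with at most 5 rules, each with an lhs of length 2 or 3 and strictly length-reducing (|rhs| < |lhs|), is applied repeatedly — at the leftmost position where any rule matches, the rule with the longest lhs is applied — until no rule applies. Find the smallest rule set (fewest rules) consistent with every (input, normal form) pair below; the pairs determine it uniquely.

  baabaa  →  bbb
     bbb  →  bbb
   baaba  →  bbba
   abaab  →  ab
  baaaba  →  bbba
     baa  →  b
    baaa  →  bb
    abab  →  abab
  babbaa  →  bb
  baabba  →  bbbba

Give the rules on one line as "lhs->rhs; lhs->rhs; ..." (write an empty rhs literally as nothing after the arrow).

  | baabaa => bbbaa => bbb
  | bbb
  | baaba => bbba
  | abaab => abbb => ab

aa->; aaa->b; aab->bb; abb->a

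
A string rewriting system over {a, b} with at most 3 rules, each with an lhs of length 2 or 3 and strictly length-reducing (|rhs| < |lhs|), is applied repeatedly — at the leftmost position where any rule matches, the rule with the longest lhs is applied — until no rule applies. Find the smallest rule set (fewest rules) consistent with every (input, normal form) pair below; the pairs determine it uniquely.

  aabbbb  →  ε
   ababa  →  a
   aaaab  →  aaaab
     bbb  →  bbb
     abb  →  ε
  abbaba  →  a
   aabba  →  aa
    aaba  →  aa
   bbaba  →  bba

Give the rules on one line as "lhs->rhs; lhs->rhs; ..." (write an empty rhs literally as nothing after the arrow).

aba->a; abb->

  | aabbbb => abb => ε
  | ababa => aba => a
  | aaaab
  | bbb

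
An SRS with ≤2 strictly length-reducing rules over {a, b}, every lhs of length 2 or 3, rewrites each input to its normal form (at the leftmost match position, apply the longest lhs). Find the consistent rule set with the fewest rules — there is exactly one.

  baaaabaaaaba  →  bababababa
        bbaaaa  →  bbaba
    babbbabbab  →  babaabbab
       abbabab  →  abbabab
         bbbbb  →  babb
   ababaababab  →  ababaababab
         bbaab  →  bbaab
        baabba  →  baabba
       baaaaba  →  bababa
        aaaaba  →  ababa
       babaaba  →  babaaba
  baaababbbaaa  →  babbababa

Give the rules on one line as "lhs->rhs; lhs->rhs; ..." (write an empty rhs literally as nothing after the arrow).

  | baaaabaaaaba => bababaaaaba => bababababa
  | bbaaaa => bbaba
  | babbbabbab => babaabbab
  | abbabab

aaa->ab; bbb->ba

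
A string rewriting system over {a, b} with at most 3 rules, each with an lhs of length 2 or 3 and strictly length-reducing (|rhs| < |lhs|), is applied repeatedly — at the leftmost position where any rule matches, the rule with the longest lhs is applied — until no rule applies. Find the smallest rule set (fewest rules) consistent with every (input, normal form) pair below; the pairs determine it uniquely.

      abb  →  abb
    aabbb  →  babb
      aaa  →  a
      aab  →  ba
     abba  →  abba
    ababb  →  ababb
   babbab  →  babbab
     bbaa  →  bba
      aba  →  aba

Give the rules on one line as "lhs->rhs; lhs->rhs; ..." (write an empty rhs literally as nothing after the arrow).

aa->a; aab->ba

  | abb
  | aabbb => babb
  | aaa => aa => a
  | aab => ba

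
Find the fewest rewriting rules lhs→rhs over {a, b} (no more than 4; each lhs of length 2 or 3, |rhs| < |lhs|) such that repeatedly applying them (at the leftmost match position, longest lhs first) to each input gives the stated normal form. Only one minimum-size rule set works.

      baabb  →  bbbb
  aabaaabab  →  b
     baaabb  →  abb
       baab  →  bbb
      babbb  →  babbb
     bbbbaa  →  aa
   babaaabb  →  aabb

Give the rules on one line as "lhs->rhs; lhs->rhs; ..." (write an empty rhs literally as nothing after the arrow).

aaa->; aba->aa; baa->bb; bba->a

  | baabb => bbbb
  | aabaaabab => aaaaabab => aabab => aaab => b
  | baaabb => bbabb => abb
  | baab => bbb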